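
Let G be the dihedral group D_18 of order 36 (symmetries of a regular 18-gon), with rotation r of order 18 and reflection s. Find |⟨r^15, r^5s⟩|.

|⟨r^15⟩| = 6 and |⟨r^5s⟩| = 2, so |H| is a multiple of lcm(6, 2) = 6 and divides |G| = 36.
Closing under the operation: H = {e, r^3, r^6, r^9, r^12, r^15, r^2s, r^5s, r^8s, r^11s, r^14s, r^17s}, so |H| = 12.

12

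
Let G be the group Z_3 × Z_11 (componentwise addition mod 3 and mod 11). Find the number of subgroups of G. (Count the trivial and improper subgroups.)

4

|G| = 33, so by Lagrange every subgroup order divides 33. Divisors: 1, 3, 11, 33.
Subgroups by order — order 1: 1; order 3: 1; order 11: 1; order 33: 1.
Total: 1 + 1 + 1 + 1 = 4.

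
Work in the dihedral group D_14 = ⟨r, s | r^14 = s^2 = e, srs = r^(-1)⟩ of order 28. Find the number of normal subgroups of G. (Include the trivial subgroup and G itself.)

G has 28 subgroups. Checking conjugation-invariance by order — order 1: 1/1 normal; order 2: 1/15 normal; order 4: 0/7 normal; order 7: 1/1 normal; order 14: 3/3 normal; order 28: 1/1 normal.
Total normal subgroups: 7.

7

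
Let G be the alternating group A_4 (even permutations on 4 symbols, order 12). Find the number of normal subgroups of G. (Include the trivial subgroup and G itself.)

G has 10 subgroups. Checking conjugation-invariance by order — order 1: 1/1 normal; order 2: 0/3 normal; order 3: 0/4 normal; order 4: 1/1 normal; order 12: 1/1 normal.
Total normal subgroups: 3.

3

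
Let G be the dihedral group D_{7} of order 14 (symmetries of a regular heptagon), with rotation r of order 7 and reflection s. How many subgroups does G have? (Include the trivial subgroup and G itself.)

|G| = 14, so by Lagrange every subgroup order divides 14. Divisors: 1, 2, 7, 14.
Subgroups by order — order 1: 1; order 2: 7; order 7: 1; order 14: 1.
Total: 1 + 7 + 1 + 1 = 10.

10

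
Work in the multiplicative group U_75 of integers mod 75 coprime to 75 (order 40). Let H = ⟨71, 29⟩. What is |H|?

20

|⟨71⟩| = 10 and |⟨29⟩| = 10, so |H| is a multiple of lcm(10, 10) = 10 and divides |G| = 40.
Closing under the operation: H = {1, 4, 11, 14, 16, 19, 26, 29, 31, 34, 41, 44, 46, 49, 56, 59, 61, 64, 71, 74}, so |H| = 20.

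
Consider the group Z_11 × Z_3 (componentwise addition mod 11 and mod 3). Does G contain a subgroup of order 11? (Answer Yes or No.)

Yes

11 | 33. A subgroup of order 11 is {(0,0), (1,0), (2,0), (3,0), (4,0), (5,0), (6,0), (7,0), (8,0), (9,0), (10,0)}.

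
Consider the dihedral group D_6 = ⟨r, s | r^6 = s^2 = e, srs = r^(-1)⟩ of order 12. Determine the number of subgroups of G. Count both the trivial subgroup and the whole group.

|G| = 12, so by Lagrange every subgroup order divides 12. Divisors: 1, 2, 3, 4, 6, 12.
Subgroups by order — order 1: 1; order 2: 7; order 3: 1; order 4: 3; order 6: 3; order 12: 1.
Total: 1 + 7 + 1 + 3 + 3 + 1 = 16.

16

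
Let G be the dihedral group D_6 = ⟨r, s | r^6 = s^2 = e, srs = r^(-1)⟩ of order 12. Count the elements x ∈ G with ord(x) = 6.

2

The elements of order 6 are: r, r^5.
That's 2.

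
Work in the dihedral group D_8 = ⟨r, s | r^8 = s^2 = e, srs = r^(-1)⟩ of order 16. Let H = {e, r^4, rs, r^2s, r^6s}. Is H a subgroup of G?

|H| = 5 does not divide |G| = 16, so by Lagrange H is not a subgroup.

No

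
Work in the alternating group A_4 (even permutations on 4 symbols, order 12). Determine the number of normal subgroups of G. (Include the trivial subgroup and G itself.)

3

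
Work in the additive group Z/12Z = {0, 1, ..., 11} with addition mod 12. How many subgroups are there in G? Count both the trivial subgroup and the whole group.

6

Subgroups of the cyclic group Z/12Z correspond bijectively to divisors of 12.
Divisors of 12: 1, 2, 3, 4, 6, 12.
So Z/12Z has 6 subgroups.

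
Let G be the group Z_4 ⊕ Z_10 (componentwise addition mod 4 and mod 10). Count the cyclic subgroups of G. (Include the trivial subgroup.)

12

Each element a generates a cyclic subgroup ⟨a⟩; distinct elements may generate the same one (a cyclic group of order d has φ(d) generators).
Cyclic subgroups by order — order 1: 1; order 2: 3; order 4: 2; order 5: 1; order 10: 3; order 20: 2.
Total: 12.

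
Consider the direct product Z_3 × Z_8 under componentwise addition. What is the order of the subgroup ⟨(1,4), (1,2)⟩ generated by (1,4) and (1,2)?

12

|⟨(1,4)⟩| = 6 and |⟨(1,2)⟩| = 12, so |H| is a multiple of lcm(6, 12) = 12 and divides |G| = 24.
Closing under the operation: H = {(0,0), (0,2), (0,4), (0,6), (1,0), (1,2), (1,4), (1,6), (2,0), (2,2), (2,4), (2,6)}, so |H| = 12.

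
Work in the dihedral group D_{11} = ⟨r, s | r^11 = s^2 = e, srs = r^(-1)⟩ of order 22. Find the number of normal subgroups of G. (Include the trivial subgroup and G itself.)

G has 14 subgroups. Checking conjugation-invariance by order — order 1: 1/1 normal; order 2: 0/11 normal; order 11: 1/1 normal; order 22: 1/1 normal.
Total normal subgroups: 3.

3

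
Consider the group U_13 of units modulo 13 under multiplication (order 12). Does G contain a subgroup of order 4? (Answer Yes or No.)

Yes

4 | 12. A subgroup of order 4 is {1, 5, 8, 12}.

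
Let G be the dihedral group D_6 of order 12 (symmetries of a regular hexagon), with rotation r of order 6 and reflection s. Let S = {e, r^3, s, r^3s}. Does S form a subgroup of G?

|S| = 4 divides |G| = 12, consistent with Lagrange.
S contains the identity, every element's inverse is in S, and S is closed under ·: it is a subgroup.

Yes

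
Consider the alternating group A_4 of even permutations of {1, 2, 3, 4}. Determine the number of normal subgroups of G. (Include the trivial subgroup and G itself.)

3

G has 10 subgroups. Checking conjugation-invariance by order — order 1: 1/1 normal; order 2: 0/3 normal; order 3: 0/4 normal; order 4: 1/1 normal; order 12: 1/1 normal.
Total normal subgroups: 3.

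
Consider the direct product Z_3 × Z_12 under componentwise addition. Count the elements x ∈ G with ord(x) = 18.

An element (a,b) has order lcm(ord(a), ord(b)); count pairs with lcm equal to 18.
Enumerating gives 0 such elements.

0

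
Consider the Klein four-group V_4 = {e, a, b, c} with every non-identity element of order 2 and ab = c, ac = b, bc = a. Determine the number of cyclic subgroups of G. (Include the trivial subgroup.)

Each element a generates a cyclic subgroup ⟨a⟩; distinct elements may generate the same one (a cyclic group of order d has φ(d) generators).
Cyclic subgroups by order — order 1: 1; order 2: 3.
Total: 4.

4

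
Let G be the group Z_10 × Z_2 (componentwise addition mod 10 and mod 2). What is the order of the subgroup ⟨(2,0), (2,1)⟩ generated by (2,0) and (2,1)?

|⟨(2,0)⟩| = 5 and |⟨(2,1)⟩| = 10, so |H| is a multiple of lcm(5, 10) = 10 and divides |G| = 20.
Closing under the operation: H = {(0,0), (0,1), (2,0), (2,1), (4,0), (4,1), (6,0), (6,1), (8,0), (8,1)}, so |H| = 10.

10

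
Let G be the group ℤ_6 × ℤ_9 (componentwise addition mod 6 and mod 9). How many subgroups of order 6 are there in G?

4

|G| = 54 and 6 | 54, so subgroups of order 6 are possible by Lagrange.
The subgroups of order 6 are: {(0,0), (0,3), (0,6), (3,0), (3,3), (3,6)}; {(0,0), (1,0), (2,0), (3,0), (4,0), (5,0)}; {(0,0), (1,3), (2,6), (3,0), (4,3), (5,6)}; {(0,0), (1,6), (2,3), (3,0), (4,6), (5,3)}.
So G has 4 subgroups of order 6.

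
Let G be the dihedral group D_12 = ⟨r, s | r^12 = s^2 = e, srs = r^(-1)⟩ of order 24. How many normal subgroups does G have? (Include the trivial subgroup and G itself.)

9

G has 34 subgroups. Checking conjugation-invariance by order — order 1: 1/1 normal; order 2: 1/13 normal; order 3: 1/1 normal; order 4: 1/7 normal; order 6: 1/5 normal; order 8: 0/3 normal; order 12: 3/3 normal; order 24: 1/1 normal.
Total normal subgroups: 9.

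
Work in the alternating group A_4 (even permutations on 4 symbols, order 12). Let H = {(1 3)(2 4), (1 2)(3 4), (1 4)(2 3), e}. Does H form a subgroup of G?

|H| = 4 divides |G| = 12, consistent with Lagrange.
H contains the identity, every element's inverse is in H, and H is closed under ∘: it is a subgroup.

Yes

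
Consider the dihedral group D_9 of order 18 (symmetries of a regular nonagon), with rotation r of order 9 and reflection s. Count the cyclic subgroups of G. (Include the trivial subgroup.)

A cyclic subgroup of order d is generated by each of its φ(d) elements of order d, so the cyclic subgroups of order d number (#elements of order d)/φ(d).
Cyclic subgroups by order — order 1: 1; order 2: 9; order 3: 1; order 9: 1.
Total: 12.

12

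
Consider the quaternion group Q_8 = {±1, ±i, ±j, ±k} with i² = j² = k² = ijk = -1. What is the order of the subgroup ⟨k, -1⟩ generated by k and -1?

4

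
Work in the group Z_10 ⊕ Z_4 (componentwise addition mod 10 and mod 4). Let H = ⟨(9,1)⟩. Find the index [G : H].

|⟨(9,1)⟩| = 20 and |G| = 40.
By Lagrange, [G : H] = |G|/|H| = 40/20 = 2.

2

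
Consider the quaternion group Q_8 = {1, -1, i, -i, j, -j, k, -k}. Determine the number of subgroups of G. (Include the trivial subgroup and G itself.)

6

|G| = 8, so by Lagrange every subgroup order divides 8. Divisors: 1, 2, 4, 8.
Subgroups by order — order 1: 1; order 2: 1; order 4: 3; order 8: 1.
Total: 1 + 1 + 3 + 1 = 6.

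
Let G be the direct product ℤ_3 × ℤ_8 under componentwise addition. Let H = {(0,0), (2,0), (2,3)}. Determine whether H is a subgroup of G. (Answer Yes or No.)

No

(2,3) ∈ H but its inverse (1,5) ∉ H, so H is not a subgroup.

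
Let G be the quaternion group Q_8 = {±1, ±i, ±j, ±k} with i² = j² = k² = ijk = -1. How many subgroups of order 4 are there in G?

|G| = 8 and 4 | 8, so subgroups of order 4 are possible by Lagrange.
The subgroups of order 4 are: {1, -1, i, -i}; {1, -1, j, -j}; {1, -1, k, -k}.
So G has 3 subgroups of order 4.

3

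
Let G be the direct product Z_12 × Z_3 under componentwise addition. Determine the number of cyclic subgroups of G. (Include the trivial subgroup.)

15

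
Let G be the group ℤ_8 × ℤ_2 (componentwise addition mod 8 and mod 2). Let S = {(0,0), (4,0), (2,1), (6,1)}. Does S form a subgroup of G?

Yes

|S| = 4 divides |G| = 16, consistent with Lagrange.
S contains the identity, every element's inverse is in S, and S is closed under +: it is a subgroup.
In fact S = ⟨(6,1)⟩.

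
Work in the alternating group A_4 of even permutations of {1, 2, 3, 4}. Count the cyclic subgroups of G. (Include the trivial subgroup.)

8

Each element a generates a cyclic subgroup ⟨a⟩; distinct elements may generate the same one (a cyclic group of order d has φ(d) generators).
Cyclic subgroups by order — order 1: 1; order 2: 3; order 3: 4.
Total: 8.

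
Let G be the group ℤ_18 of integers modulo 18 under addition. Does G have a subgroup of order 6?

Yes

6 | 18. A subgroup of order 6 is {0, 3, 6, 9, 12, 15}.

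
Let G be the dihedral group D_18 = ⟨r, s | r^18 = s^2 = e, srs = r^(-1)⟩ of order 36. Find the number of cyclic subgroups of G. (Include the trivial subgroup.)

24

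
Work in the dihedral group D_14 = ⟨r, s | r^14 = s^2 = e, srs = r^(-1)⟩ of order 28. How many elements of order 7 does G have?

6

The elements of order 7 are: r^2, r^4, r^6, r^8, r^10, r^12.
That's 6.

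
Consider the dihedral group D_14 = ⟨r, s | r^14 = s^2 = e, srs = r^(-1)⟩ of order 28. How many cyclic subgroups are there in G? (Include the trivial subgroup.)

Group the elements of G by the cyclic subgroup they generate; each cyclic subgroup of order d accounts for φ(d) elements.
Cyclic subgroups by order — order 1: 1; order 2: 15; order 7: 1; order 14: 1.
Total: 18.

18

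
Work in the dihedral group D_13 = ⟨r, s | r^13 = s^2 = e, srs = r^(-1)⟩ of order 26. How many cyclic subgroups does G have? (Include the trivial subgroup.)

A cyclic subgroup of order d is generated by each of its φ(d) elements of order d, so the cyclic subgroups of order d number (#elements of order d)/φ(d).
Cyclic subgroups by order — order 1: 1; order 2: 13; order 13: 1.
Total: 15.

15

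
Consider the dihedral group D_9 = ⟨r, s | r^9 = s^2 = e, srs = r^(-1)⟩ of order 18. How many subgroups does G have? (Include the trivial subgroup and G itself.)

16

|G| = 18, so by Lagrange every subgroup order divides 18. Divisors: 1, 2, 3, 6, 9, 18.
Subgroups by order — order 1: 1; order 2: 9; order 3: 1; order 6: 3; order 9: 1; order 18: 1.
Total: 1 + 9 + 1 + 3 + 1 + 1 = 16.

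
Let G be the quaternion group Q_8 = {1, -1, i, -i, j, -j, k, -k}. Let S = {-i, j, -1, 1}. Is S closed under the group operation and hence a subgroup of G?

j ∈ S but its inverse -j ∉ S, so S is not a subgroup.

No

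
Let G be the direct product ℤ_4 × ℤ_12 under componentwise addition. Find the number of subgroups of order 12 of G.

|G| = 48 and 12 | 48, so subgroups of order 12 are possible by Lagrange.
The subgroups of order 12 are: {(0,0), (0,1), (0,2), (0,3), (0,4), (0,5), (0,6), (0,7), (0,8), (0,9), (0,10), (0,11)}; {(0,0), (0,2), (0,4), (0,6), (0,8), (0,10), (2,0), (2,2), (2,4), (2,6), (2,8), (2,10)}; {(0,0), (0,2), (0,4), (0,6), (0,8), (0,10), (2,1), (2,3), (2,5), (2,7), (2,9), (2,11)}; {(0,0), (0,4), (0,8), (1,0), (1,4), (1,8), (2,0), (2,4), (2,8), (3,0), (3,4), (3,8)}; … (7 in all).
So G has 7 subgroups of order 12.

7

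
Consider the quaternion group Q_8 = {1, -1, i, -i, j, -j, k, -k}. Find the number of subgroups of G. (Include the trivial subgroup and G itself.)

6

|G| = 8, so by Lagrange every subgroup order divides 8. Divisors: 1, 2, 4, 8.
Subgroups by order — order 1: 1; order 2: 1; order 4: 3; order 8: 1.
Total: 1 + 1 + 3 + 1 = 6.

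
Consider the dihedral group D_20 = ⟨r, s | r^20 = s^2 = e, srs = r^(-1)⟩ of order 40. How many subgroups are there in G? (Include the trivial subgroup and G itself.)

|G| = 40, so by Lagrange every subgroup order divides 40. Divisors: 1, 2, 4, 5, 8, 10, 20, 40.
Subgroups by order — order 1: 1; order 2: 21; order 4: 11; order 5: 1; order 8: 5; order 10: 5; order 20: 3; order 40: 1.
Total: 1 + 21 + 11 + 1 + 5 + 5 + 3 + 1 = 48.

48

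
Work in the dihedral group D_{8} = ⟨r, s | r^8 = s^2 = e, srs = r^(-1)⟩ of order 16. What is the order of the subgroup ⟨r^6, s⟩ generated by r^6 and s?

|⟨r^6⟩| = 4 and |⟨s⟩| = 2, so |H| is a multiple of lcm(4, 2) = 4 and divides |G| = 16.
Closing under the operation: H = {e, r^2, r^4, r^6, s, r^2s, r^4s, r^6s}, so |H| = 8.

8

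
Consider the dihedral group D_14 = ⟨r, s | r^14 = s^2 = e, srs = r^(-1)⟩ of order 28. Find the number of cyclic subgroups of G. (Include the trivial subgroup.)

A cyclic subgroup of order d is generated by each of its φ(d) elements of order d, so the cyclic subgroups of order d number (#elements of order d)/φ(d).
Cyclic subgroups by order — order 1: 1; order 2: 15; order 7: 1; order 14: 1.
Total: 18.

18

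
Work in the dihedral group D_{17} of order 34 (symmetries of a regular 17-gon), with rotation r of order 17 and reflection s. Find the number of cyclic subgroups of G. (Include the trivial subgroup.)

Each element a generates a cyclic subgroup ⟨a⟩; distinct elements may generate the same one (a cyclic group of order d has φ(d) generators).
Cyclic subgroups by order — order 1: 1; order 2: 17; order 17: 1.
Total: 19.

19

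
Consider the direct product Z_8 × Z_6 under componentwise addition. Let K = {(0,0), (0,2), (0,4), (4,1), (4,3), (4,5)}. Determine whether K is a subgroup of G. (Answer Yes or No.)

|K| = 6 divides |G| = 48, consistent with Lagrange.
K contains the identity, every element's inverse is in K, and K is closed under +: it is a subgroup.
In fact K = ⟨(4,5)⟩.

Yes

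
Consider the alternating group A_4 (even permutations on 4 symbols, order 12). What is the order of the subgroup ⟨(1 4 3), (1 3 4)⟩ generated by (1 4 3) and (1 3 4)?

3

|⟨(1 4 3)⟩| = 3 and |⟨(1 3 4)⟩| = 3, so |H| is a multiple of lcm(3, 3) = 3 and divides |G| = 12.
Closing under the operation: H = {e, (1 3 4), (1 4 3)}, so |H| = 3.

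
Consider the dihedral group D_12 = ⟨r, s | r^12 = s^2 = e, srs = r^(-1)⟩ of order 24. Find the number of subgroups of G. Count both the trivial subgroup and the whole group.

34

|G| = 24, so by Lagrange every subgroup order divides 24. Divisors: 1, 2, 3, 4, 6, 8, 12, 24.
Subgroups by order — order 1: 1; order 2: 13; order 3: 1; order 4: 7; order 6: 5; order 8: 3; order 12: 3; order 24: 1.
Total: 1 + 13 + 1 + 7 + 5 + 3 + 3 + 1 = 34.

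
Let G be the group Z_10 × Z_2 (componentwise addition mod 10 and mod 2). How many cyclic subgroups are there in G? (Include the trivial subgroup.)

Group the elements of G by the cyclic subgroup they generate; each cyclic subgroup of order d accounts for φ(d) elements.
Cyclic subgroups by order — order 1: 1; order 2: 3; order 5: 1; order 10: 3.
Total: 8.

8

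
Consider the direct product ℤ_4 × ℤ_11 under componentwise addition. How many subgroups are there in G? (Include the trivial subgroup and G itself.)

|G| = 44, so by Lagrange every subgroup order divides 44. Divisors: 1, 2, 4, 11, 22, 44.
Subgroups by order — order 1: 1; order 2: 1; order 4: 1; order 11: 1; order 22: 1; order 44: 1.
Total: 1 + 1 + 1 + 1 + 1 + 1 = 6.

6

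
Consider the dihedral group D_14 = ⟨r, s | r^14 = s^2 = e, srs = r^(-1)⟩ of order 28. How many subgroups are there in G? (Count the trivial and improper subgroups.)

|G| = 28, so by Lagrange every subgroup order divides 28. Divisors: 1, 2, 4, 7, 14, 28.
Subgroups by order — order 1: 1; order 2: 15; order 4: 7; order 7: 1; order 14: 3; order 28: 1.
Total: 1 + 15 + 7 + 1 + 3 + 1 = 28.

28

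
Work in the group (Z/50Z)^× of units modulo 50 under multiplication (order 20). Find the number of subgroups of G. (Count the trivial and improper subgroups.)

|G| = 20, so by Lagrange every subgroup order divides 20. Divisors: 1, 2, 4, 5, 10, 20.
Subgroups by order — order 1: 1; order 2: 1; order 4: 1; order 5: 1; order 10: 1; order 20: 1.
Total: 1 + 1 + 1 + 1 + 1 + 1 = 6.

6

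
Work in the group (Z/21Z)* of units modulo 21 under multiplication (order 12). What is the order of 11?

6

Compute successive powers of 11 mod 21: 11, 16, 8, 4, 2, 1; 11^6 ≡ 1 (mod 21).
So |⟨11⟩| = 6.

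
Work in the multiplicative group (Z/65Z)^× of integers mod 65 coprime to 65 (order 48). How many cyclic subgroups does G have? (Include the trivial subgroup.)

A cyclic subgroup of order d is generated by each of its φ(d) elements of order d, so the cyclic subgroups of order d number (#elements of order d)/φ(d).
Cyclic subgroups by order — order 1: 1; order 2: 3; order 3: 1; order 4: 6; order 6: 3; order 12: 6.
Total: 20.

20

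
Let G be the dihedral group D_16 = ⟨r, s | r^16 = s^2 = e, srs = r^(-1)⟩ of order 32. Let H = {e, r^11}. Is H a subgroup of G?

r^11 ∈ H but its inverse r^5 ∉ H, so H is not a subgroup.

No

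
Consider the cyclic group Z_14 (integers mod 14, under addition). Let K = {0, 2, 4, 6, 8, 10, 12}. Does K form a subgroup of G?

|K| = 7 divides |G| = 14, consistent with Lagrange.
K contains the identity, every element's inverse is in K, and K is closed under +: it is a subgroup.
In fact K = ⟨2⟩.

Yes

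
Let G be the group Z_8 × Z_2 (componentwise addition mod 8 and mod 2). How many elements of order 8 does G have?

8

An element (a,b) has order lcm(ord(a), ord(b)); count pairs with lcm equal to 8.
Enumerating gives 8 such elements.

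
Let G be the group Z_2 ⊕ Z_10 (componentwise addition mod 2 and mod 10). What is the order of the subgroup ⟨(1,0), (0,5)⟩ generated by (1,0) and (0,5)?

|⟨(1,0)⟩| = 2 and |⟨(0,5)⟩| = 2, so |H| is a multiple of lcm(2, 2) = 2 and divides |G| = 20.
Closing under the operation: H = {(0,0), (0,5), (1,0), (1,5)}, so |H| = 4.

4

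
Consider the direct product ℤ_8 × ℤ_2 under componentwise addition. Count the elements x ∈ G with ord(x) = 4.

4

An element (a,b) has order lcm(ord(a), ord(b)); count pairs with lcm equal to 4.
Enumerating gives 4 such elements.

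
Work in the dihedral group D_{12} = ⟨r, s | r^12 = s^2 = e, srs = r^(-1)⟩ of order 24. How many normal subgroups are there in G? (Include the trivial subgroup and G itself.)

9

G has 34 subgroups. Checking conjugation-invariance by order — order 1: 1/1 normal; order 2: 1/13 normal; order 3: 1/1 normal; order 4: 1/7 normal; order 6: 1/5 normal; order 8: 0/3 normal; order 12: 3/3 normal; order 24: 1/1 normal.
Total normal subgroups: 9.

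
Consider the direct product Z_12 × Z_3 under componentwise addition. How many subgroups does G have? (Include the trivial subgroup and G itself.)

18

|G| = 36, so by Lagrange every subgroup order divides 36. Divisors: 1, 2, 3, 4, 6, 9, 12, 18, 36.
Subgroups by order — order 1: 1; order 2: 1; order 3: 4; order 4: 1; order 6: 4; order 9: 1; order 12: 4; order 18: 1; order 36: 1.
Total: 1 + 1 + 4 + 1 + 4 + 1 + 4 + 1 + 1 = 18.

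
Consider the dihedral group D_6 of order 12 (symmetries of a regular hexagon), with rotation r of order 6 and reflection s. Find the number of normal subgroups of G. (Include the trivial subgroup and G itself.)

G has 16 subgroups. Checking conjugation-invariance by order — order 1: 1/1 normal; order 2: 1/7 normal; order 3: 1/1 normal; order 4: 0/3 normal; order 6: 3/3 normal; order 12: 1/1 normal.
Total normal subgroups: 7.

7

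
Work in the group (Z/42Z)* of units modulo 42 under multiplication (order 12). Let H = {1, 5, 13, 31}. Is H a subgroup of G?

5 ∈ H but its inverse 17 ∉ H, so H is not a subgroup.

No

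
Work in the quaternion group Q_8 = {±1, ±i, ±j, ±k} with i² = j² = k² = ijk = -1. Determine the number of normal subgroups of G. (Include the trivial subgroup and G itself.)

6

G has 6 subgroups. Checking conjugation-invariance by order — order 1: 1/1 normal; order 2: 1/1 normal; order 4: 3/3 normal; order 8: 1/1 normal.
Total normal subgroups: 6.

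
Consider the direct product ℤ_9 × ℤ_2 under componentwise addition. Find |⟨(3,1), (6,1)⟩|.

|⟨(3,1)⟩| = 6 and |⟨(6,1)⟩| = 6, so |H| is a multiple of lcm(6, 6) = 6 and divides |G| = 18.
Closing under the operation: H = {(0,0), (0,1), (3,0), (3,1), (6,0), (6,1)}, so |H| = 6.

6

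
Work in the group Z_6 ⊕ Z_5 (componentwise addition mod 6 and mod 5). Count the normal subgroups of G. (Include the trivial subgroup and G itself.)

8

G is abelian, so every subgroup is normal.
G has 8 subgroups in total, hence 8 normal subgroups.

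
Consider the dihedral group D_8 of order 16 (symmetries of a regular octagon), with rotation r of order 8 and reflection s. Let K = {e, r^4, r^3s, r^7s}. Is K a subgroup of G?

Yes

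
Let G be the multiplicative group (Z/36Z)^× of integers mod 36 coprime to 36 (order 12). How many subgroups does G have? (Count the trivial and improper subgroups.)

|G| = 12, so by Lagrange every subgroup order divides 12. Divisors: 1, 2, 3, 4, 6, 12.
Subgroups by order — order 1: 1; order 2: 3; order 3: 1; order 4: 1; order 6: 3; order 12: 1.
Total: 1 + 3 + 1 + 1 + 3 + 1 = 10.

10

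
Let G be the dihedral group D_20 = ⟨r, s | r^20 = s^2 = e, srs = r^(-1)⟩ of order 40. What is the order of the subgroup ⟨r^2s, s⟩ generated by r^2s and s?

20

|⟨r^2s⟩| = 2 and |⟨s⟩| = 2, so |H| is a multiple of lcm(2, 2) = 2 and divides |G| = 40.
Closing under the operation: H = {e, r^2, r^4, r^6, r^8, r^10, r^12, r^14, r^16, r^18, s, r^2s, r^4s, r^6s, r^8s, r^10s, r^12s, r^14s, r^16s, r^18s}, so |H| = 20.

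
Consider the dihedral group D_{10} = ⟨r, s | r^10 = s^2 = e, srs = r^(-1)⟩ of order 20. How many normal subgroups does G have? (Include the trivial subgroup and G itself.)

G has 22 subgroups. Checking conjugation-invariance by order — order 1: 1/1 normal; order 2: 1/11 normal; order 4: 0/5 normal; order 5: 1/1 normal; order 10: 3/3 normal; order 20: 1/1 normal.
Total normal subgroups: 7.

7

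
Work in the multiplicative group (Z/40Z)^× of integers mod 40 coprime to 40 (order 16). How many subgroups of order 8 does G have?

|G| = 16 and 8 | 16, so subgroups of order 8 are possible by Lagrange.
The subgroups of order 8 are: {1, 7, 9, 11, 13, 19, 23, 37}; {1, 3, 9, 11, 17, 19, 27, 33}; {1, 9, 11, 19, 21, 29, 31, 39}; {1, 9, 13, 17, 21, 29, 33, 37}; … (7 in all).
So G has 7 subgroups of order 8.

7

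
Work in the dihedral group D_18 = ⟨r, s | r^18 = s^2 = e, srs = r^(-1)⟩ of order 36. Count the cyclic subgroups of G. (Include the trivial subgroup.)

24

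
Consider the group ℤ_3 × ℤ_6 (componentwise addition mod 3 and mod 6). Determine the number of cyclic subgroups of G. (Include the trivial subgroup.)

10

A cyclic subgroup of order d is generated by each of its φ(d) elements of order d, so the cyclic subgroups of order d number (#elements of order d)/φ(d).
Cyclic subgroups by order — order 1: 1; order 2: 1; order 3: 4; order 6: 4.
Total: 10.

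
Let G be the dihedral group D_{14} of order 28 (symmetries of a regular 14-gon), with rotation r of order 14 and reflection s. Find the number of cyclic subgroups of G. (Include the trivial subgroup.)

18

Group the elements of G by the cyclic subgroup they generate; each cyclic subgroup of order d accounts for φ(d) elements.
Cyclic subgroups by order — order 1: 1; order 2: 15; order 7: 1; order 14: 1.
Total: 18.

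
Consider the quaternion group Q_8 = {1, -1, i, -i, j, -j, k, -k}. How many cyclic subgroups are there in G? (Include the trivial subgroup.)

Each element a generates a cyclic subgroup ⟨a⟩; distinct elements may generate the same one (a cyclic group of order d has φ(d) generators).
Cyclic subgroups by order — order 1: 1; order 2: 1; order 4: 3.
Total: 5.

5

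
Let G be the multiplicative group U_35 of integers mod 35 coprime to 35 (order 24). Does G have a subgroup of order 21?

21 does not divide |G| = 24, so by Lagrange no subgroup of order 21 exists.

No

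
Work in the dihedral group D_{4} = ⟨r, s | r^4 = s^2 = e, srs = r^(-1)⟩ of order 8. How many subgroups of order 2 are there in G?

5

|G| = 8 and 2 | 8, so subgroups of order 2 are possible by Lagrange.
The subgroups of order 2 are: {e, r^2}; {e, r^2s}; {e, r^3s}; {e, rs}; … (5 in all).
So G has 5 subgroups of order 2.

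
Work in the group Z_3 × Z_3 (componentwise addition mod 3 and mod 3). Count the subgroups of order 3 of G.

|G| = 9 and 3 | 9, so subgroups of order 3 are possible by Lagrange.
The subgroups of order 3 are: {(0,0), (0,1), (0,2)}; {(0,0), (1,0), (2,0)}; {(0,0), (1,1), (2,2)}; {(0,0), (1,2), (2,1)}.
So G has 4 subgroups of order 3.

4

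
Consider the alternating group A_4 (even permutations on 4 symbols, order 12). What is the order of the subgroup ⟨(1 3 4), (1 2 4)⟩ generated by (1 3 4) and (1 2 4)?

|⟨(1 3 4)⟩| = 3 and |⟨(1 2 4)⟩| = 3, so |H| is a multiple of lcm(3, 3) = 3 and divides |G| = 12.
Closing {(1 3 4), (1 2 4)} under the group operation gives all of G, so |H| = 12.

12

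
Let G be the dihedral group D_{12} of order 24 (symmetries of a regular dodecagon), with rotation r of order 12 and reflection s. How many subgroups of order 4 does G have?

|G| = 24 and 4 | 24, so subgroups of order 4 are possible by Lagrange.
The subgroups of order 4 are: {e, r^6, r^4s, r^10s}; {e, r^6, r^5s, r^11s}; {e, r^6, r^2s, r^8s}; {e, r^3, r^6, r^9}; … (7 in all).
So G has 7 subgroups of order 4.

7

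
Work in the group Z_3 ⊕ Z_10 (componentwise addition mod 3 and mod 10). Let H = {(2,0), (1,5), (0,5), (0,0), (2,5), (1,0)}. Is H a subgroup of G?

|H| = 6 divides |G| = 30, consistent with Lagrange.
H contains the identity, every element's inverse is in H, and H is closed under +: it is a subgroup.
In fact H = ⟨(1,5)⟩.

Yes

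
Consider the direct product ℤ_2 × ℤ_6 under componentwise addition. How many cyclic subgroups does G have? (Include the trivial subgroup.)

Group the elements of G by the cyclic subgroup they generate; each cyclic subgroup of order d accounts for φ(d) elements.
Cyclic subgroups by order — order 1: 1; order 2: 3; order 3: 1; order 6: 3.
Total: 8.

8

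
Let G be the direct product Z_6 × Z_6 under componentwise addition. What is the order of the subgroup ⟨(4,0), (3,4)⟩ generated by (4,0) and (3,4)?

|⟨(4,0)⟩| = 3 and |⟨(3,4)⟩| = 6, so |H| is a multiple of lcm(3, 6) = 6 and divides |G| = 36.
Closing under the operation: H = {(0,0), (0,2), (0,4), (1,0), (1,2), (1,4), (2,0), (2,2), (2,4), (3,0), (3,2), (3,4), (4,0), (4,2), (4,4), (5,0), (5,2), (5,4)}, so |H| = 18.

18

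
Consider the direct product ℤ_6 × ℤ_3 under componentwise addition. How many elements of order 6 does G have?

An element (a,b) has order lcm(ord(a), ord(b)); count pairs with lcm equal to 6.
Enumerating gives 8 such elements.

8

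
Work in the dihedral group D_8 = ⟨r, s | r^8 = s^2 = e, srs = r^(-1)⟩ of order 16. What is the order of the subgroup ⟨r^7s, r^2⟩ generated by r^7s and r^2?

8

|⟨r^7s⟩| = 2 and |⟨r^2⟩| = 4, so |H| is a multiple of lcm(2, 4) = 4 and divides |G| = 16.
Closing under the operation: H = {e, r^2, r^4, r^6, rs, r^3s, r^5s, r^7s}, so |H| = 8.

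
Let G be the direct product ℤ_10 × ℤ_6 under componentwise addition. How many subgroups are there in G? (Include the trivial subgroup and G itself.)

20

|G| = 60, so by Lagrange every subgroup order divides 60. Divisors: 1, 2, 3, 4, 5, 6, 10, 12, 15, 20, 30, 60.
Subgroups by order — order 1: 1; order 2: 3; order 3: 1; order 4: 1; order 5: 1; order 6: 3; order 10: 3; order 12: 1; order 15: 1; order 20: 1; order 30: 3; order 60: 1.
Total: 1 + 3 + 1 + 1 + 1 + 3 + 3 + 1 + 1 + 1 + 3 + 1 = 20.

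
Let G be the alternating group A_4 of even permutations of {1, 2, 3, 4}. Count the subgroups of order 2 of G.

|G| = 12 and 2 | 12, so subgroups of order 2 are possible by Lagrange.
The subgroups of order 2 are: {e, (1 2)(3 4)}; {e, (1 3)(2 4)}; {e, (1 4)(2 3)}.
So G has 3 subgroups of order 2.

3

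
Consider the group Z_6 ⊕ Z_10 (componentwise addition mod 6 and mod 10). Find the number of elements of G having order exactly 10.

An element (a,b) has order lcm(ord(a), ord(b)); count pairs with lcm equal to 10.
Enumerating gives 12 such elements.

12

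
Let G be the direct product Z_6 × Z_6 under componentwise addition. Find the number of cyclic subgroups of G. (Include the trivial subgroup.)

20

Group the elements of G by the cyclic subgroup they generate; each cyclic subgroup of order d accounts for φ(d) elements.
Cyclic subgroups by order — order 1: 1; order 2: 3; order 3: 4; order 6: 12.
Total: 20.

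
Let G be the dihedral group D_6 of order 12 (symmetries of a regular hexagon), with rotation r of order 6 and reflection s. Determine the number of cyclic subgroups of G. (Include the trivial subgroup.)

10

Group the elements of G by the cyclic subgroup they generate; each cyclic subgroup of order d accounts for φ(d) elements.
Cyclic subgroups by order — order 1: 1; order 2: 7; order 3: 1; order 6: 1.
Total: 10.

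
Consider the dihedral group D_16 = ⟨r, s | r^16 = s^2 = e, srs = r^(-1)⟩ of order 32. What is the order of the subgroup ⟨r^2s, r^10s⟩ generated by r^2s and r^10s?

4

|⟨r^2s⟩| = 2 and |⟨r^10s⟩| = 2, so |H| is a multiple of lcm(2, 2) = 2 and divides |G| = 32.
Closing under the operation: H = {e, r^8, r^2s, r^10s}, so |H| = 4.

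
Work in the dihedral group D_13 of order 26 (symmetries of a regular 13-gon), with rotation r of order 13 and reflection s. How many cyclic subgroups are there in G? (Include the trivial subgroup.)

Group the elements of G by the cyclic subgroup they generate; each cyclic subgroup of order d accounts for φ(d) elements.
Cyclic subgroups by order — order 1: 1; order 2: 13; order 13: 1.
Total: 15.

15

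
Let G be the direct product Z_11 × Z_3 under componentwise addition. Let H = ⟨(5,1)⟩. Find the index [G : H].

1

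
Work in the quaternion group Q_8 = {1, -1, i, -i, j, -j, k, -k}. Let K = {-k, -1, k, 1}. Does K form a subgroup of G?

|K| = 4 divides |G| = 8, consistent with Lagrange.
K contains the identity, every element's inverse is in K, and K is closed under ·: it is a subgroup.
In fact K = ⟨-k⟩.

Yes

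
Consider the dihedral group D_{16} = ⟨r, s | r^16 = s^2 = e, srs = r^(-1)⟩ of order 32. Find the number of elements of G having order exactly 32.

No element of G has order 32 (even though 32 | 32).

0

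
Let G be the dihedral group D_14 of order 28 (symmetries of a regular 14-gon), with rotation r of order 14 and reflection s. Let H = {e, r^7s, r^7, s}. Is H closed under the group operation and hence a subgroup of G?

Yes

|H| = 4 divides |G| = 28, consistent with Lagrange.
H contains the identity, every element's inverse is in H, and H is closed under ·: it is a subgroup.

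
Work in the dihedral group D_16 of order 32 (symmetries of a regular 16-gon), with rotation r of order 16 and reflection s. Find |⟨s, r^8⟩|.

|⟨s⟩| = 2 and |⟨r^8⟩| = 2, so |H| is a multiple of lcm(2, 2) = 2 and divides |G| = 32.
Closing under the operation: H = {e, r^8, s, r^8s}, so |H| = 4.

4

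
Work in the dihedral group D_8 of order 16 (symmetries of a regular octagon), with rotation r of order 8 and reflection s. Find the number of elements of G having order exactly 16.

0

No element of G has order 16 (even though 16 | 16).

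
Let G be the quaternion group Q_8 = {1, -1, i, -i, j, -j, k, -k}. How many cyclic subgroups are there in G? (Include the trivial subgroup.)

Each element a generates a cyclic subgroup ⟨a⟩; distinct elements may generate the same one (a cyclic group of order d has φ(d) generators).
Cyclic subgroups by order — order 1: 1; order 2: 1; order 4: 3.
Total: 5.

5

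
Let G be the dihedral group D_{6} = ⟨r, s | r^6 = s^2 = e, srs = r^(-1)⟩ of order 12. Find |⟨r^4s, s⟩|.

6

|⟨r^4s⟩| = 2 and |⟨s⟩| = 2, so |H| is a multiple of lcm(2, 2) = 2 and divides |G| = 12.
Closing under the operation: H = {e, r^2, r^4, s, r^2s, r^4s}, so |H| = 6.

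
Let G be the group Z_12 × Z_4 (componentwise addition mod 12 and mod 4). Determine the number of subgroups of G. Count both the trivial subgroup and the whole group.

|G| = 48, so by Lagrange every subgroup order divides 48. Divisors: 1, 2, 3, 4, 6, 8, 12, 16, 24, 48.
Subgroups by order — order 1: 1; order 2: 3; order 3: 1; order 4: 7; order 6: 3; order 8: 3; order 12: 7; order 16: 1; order 24: 3; order 48: 1.
Total: 1 + 3 + 1 + 7 + 3 + 3 + 7 + 1 + 3 + 1 = 30.

30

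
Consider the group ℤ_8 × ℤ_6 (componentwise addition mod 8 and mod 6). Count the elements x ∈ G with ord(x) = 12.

8

An element (a,b) has order lcm(ord(a), ord(b)); count pairs with lcm equal to 12.
Enumerating gives 8 such elements.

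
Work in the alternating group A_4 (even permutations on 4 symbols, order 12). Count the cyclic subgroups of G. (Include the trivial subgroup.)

8

A cyclic subgroup of order d is generated by each of its φ(d) elements of order d, so the cyclic subgroups of order d number (#elements of order d)/φ(d).
Cyclic subgroups by order — order 1: 1; order 2: 3; order 3: 4.
Total: 8.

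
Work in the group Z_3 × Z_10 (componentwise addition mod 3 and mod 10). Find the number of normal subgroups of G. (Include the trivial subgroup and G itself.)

G is abelian, so every subgroup is normal.
G has 8 subgroups in total, hence 8 normal subgroups.

8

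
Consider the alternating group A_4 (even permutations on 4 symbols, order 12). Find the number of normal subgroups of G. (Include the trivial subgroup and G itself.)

3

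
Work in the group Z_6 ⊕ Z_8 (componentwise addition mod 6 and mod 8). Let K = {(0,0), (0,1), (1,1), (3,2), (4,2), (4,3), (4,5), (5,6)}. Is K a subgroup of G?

No

(0,1) ∈ K but its inverse (0,7) ∉ K, so K is not a subgroup.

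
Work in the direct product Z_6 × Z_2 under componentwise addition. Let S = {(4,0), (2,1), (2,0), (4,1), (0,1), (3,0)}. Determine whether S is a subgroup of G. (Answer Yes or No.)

No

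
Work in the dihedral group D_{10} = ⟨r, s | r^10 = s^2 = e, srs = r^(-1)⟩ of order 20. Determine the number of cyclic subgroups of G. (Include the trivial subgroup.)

Group the elements of G by the cyclic subgroup they generate; each cyclic subgroup of order d accounts for φ(d) elements.
Cyclic subgroups by order — order 1: 1; order 2: 11; order 5: 1; order 10: 1.
Total: 14.

14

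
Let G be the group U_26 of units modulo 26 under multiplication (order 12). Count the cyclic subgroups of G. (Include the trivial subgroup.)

6

A cyclic subgroup of order d is generated by each of its φ(d) elements of order d, so the cyclic subgroups of order d number (#elements of order d)/φ(d).
Cyclic subgroups by order — order 1: 1; order 2: 1; order 3: 1; order 4: 1; order 6: 1; order 12: 1.
Total: 6.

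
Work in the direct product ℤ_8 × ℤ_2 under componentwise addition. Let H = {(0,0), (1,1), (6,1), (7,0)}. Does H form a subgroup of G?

No

(6,1) ∈ H but its inverse (2,1) ∉ H, so H is not a subgroup.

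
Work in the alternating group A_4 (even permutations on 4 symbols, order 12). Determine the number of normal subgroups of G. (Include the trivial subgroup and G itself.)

G has 10 subgroups. Checking conjugation-invariance by order — order 1: 1/1 normal; order 2: 0/3 normal; order 3: 0/4 normal; order 4: 1/1 normal; order 12: 1/1 normal.
Total normal subgroups: 3.

3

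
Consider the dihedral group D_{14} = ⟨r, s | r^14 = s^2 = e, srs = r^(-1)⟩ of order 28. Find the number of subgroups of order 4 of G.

7

|G| = 28 and 4 | 28, so subgroups of order 4 are possible by Lagrange.
The subgroups of order 4 are: {e, r^7, r^3s, r^10s}; {e, r^7, r^4s, r^11s}; {e, r^7, r^5s, r^12s}; {e, r^7, r^6s, r^13s}; … (7 in all).
So G has 7 subgroups of order 4.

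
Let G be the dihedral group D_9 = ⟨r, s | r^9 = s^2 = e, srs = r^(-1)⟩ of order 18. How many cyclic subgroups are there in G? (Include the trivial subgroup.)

Group the elements of G by the cyclic subgroup they generate; each cyclic subgroup of order d accounts for φ(d) elements.
Cyclic subgroups by order — order 1: 1; order 2: 9; order 3: 1; order 9: 1.
Total: 12.

12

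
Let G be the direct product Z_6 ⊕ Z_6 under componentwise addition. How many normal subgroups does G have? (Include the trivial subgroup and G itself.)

G is abelian, so every subgroup is normal.
G has 30 subgroups in total, hence 30 normal subgroups.

30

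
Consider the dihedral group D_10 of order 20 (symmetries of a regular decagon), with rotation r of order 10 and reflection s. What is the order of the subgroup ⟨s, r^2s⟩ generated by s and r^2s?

10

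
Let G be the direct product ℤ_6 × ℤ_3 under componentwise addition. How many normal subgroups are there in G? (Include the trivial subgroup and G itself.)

12

G is abelian, so every subgroup is normal.
G has 12 subgroups in total, hence 12 normal subgroups.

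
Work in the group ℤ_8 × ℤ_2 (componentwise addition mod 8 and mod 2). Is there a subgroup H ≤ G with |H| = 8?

8 | 16. A subgroup of order 8 is {(0,0), (0,1), (2,0), (2,1), (4,0), (4,1), (6,0), (6,1)}.

Yes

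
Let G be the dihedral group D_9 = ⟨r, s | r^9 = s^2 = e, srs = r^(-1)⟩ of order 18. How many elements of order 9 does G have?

6

The elements of order 9 are: r, r^2, r^4, r^5, r^7, r^8.
That's 6.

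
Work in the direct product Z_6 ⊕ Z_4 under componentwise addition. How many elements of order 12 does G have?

An element (a,b) has order lcm(ord(a), ord(b)); count pairs with lcm equal to 12.
Enumerating gives 8 such elements.

8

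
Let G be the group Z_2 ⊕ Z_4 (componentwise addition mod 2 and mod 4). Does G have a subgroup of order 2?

2 | 8. A subgroup of order 2 is {(0,0), (0,2)}.

Yes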